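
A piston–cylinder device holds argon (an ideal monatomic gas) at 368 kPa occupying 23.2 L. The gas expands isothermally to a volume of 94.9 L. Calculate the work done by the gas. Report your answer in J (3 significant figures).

W ≈ 12000 J

Isothermal: W = nRT ln(V₂/V₁) = P₁V₁ ln(V₂/V₁).
P₁V₁ = (368 kPa)(23.2 L) = 8538 J.
W = 8538 × ln(94.9/23.2) = 8538 × 1.409
W_by_gas = 12027 J.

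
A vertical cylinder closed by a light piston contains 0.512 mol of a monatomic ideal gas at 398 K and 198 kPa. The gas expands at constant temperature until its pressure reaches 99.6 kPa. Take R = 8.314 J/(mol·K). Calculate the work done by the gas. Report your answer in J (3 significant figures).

W ≈ 1160 J

Isothermal process: W = nRT ln(V₂/V₁) = nRT ln(P₁/P₂).
W = (0.512)(8.314)(398) × ln(198/99.6)
  = 1694 × ln(1.988) = 1694 × 0.6871
W_by_gas = 1164 J.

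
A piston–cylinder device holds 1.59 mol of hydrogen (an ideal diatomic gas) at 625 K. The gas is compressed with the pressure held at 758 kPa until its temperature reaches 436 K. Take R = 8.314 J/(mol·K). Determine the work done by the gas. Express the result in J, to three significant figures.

Isobaric: W = P ΔV = nR ΔT.
W = (1.59)(8.314)(436 − 625) = -2498 J.

W ≈ -2500 J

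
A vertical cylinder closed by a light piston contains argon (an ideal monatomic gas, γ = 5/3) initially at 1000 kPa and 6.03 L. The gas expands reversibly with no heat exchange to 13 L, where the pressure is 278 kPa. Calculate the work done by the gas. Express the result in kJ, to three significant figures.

W ≈ 3.62 kJ

Adiabatic: W = (P₁V₁ − P₂V₂)/(γ − 1) with γ = 5/3.
P₁V₁ = 6030 J, P₂V₂ = 3614 J.
W = (6030 − 3614) / 0.6667 = 3624 J.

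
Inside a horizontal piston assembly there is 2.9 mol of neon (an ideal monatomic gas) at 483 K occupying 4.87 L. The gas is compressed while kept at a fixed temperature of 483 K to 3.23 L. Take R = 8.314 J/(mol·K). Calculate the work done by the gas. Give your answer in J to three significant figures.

Isothermal: W = nRT ln(V₂/V₁).
W = (2.9)(8.314)(483) × ln(3.23/4.87)
  = 11645 × -0.4106
W_by_gas = -4782 J.

W ≈ -4780 J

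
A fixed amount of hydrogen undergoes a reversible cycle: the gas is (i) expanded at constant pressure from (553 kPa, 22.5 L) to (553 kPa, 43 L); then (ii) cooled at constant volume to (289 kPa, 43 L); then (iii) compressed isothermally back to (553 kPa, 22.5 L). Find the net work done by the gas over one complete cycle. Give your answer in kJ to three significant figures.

Leg (i): W = PΔV = (553)(43 − 22.5) = 11336 J.
Leg (ii): W = 0.
Leg (iii): W = PᵢVᵢ ln(V_f/Vᵢ) = (12427) ln(22.5/43) = -8049 J.
W_net = 11336 − 8049 = 3288 J.

W_net ≈ 3.29 kJ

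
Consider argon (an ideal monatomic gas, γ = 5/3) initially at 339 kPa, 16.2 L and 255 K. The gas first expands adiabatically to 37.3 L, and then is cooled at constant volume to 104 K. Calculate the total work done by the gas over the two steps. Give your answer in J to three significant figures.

W_total ≈ 3510 J

Step 1 (adiabatic): W = (P₁V₁ − P₂V₂)/(γ−1) = (5492 − 3150)/0.667 = 3513 J.
Step 2 (isochoric): W = 0 (constant volume).
W_total = 3513 + 0 = 3513 J.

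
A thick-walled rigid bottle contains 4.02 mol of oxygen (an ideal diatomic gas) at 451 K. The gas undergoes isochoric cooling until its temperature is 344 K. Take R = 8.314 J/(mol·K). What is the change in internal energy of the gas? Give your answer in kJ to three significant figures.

Constant volume ⇒ W = 0, so Q = ΔU = nCᵥΔT with Cᵥ = 5R/2 = 20.79 J/(mol·K).
ΔU = (4.02)(20.79)(344 − 451) = -8940 J.

ΔU ≈ -8.94 kJ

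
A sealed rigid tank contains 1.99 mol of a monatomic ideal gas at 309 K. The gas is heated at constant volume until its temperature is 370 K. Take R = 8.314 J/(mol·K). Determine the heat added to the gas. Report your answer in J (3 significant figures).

Q ≈ 1510 J

Constant volume ⇒ W = 0, so Q = ΔU = nCᵥΔT with Cᵥ = 3R/2 = 12.47 J/(mol·K).
ΔU = (1.99)(12.47)(370 − 309) = 1514 J.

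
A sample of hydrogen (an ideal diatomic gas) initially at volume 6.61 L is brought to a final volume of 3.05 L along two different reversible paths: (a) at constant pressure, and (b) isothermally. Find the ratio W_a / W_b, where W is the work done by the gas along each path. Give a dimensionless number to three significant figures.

W_a / W_b ≈ 0.696

Path (a) isobaric: W = P₁(V₂ − V₁) → W_a/(P₁V₁) = -0.5386.
Path (b) isothermal: W = P₁V₁ ln(V₂/V₁) → W_b/(P₁V₁) = -0.7734.
W_a / W_b = -0.5386 / -0.7734 = 0.6963.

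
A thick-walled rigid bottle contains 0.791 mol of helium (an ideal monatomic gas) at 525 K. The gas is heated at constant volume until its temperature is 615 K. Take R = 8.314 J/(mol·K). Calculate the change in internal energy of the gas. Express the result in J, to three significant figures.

Constant volume ⇒ W = 0, so Q = ΔU = nCᵥΔT with Cᵥ = 3R/2 = 12.47 J/(mol·K).
ΔU = (0.791)(12.47)(615 − 525) = 887.8 J.

ΔU ≈ 888 J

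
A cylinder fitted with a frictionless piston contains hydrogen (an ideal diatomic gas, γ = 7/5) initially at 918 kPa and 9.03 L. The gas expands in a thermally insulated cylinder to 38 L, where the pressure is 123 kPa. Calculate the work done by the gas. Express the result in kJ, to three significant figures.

Adiabatic: W = (P₁V₁ − P₂V₂)/(γ − 1) with γ = 7/5.
P₁V₁ = 8290 J, P₂V₂ = 4674 J.
W = (8290 − 4674) / 0.4 = 9039 J.

W ≈ 9.04 kJ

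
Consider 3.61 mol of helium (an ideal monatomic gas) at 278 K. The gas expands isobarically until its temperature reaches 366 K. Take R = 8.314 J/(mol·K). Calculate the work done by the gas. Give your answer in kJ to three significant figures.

Isobaric: W = P ΔV = nR ΔT.
W = (3.61)(8.314)(366 − 278) = 2641 J.

W ≈ 2.64 kJ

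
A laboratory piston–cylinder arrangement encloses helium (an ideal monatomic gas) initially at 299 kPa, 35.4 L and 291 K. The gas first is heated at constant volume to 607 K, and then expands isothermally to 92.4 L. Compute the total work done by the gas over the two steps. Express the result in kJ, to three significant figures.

Step 1 (isochoric): W = 0 (constant volume).
After step 1: P = 623.7 kPa (V unchanged).
Step 2 (isothermal): W = P₁V₁ ln(V₂/V₁) = (22079) ln(92.4/35.4) = 21182 J.
W_total = 0 + 21182 = 21182 J.

W_total ≈ 21.2 kJ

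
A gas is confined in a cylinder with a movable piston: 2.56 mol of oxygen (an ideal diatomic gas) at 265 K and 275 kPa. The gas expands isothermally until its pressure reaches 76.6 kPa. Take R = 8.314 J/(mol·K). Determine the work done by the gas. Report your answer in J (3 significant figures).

Isothermal process: W = nRT ln(V₂/V₁) = nRT ln(P₁/P₂).
W = (2.56)(8.314)(265) × ln(275/76.6)
  = 5640 × ln(3.59) = 5640 × 1.278
W_by_gas = 7209 J.

W ≈ 7210 J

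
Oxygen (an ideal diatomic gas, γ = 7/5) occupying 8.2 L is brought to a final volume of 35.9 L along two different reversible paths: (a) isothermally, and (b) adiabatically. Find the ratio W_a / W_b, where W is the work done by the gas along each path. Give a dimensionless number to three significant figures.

W_a / W_b ≈ 1.32

Path (a) isothermal: W = P₁V₁ ln(V₂/V₁) → W_a/(P₁V₁) = 1.477.
Path (b) adiabatic: W = P₁V₁(1 − (V₁/V₂)^(γ−1))/(γ−1) → W_b/(P₁V₁) = 1.115.
W_a / W_b = 1.477 / 1.115 = 1.324.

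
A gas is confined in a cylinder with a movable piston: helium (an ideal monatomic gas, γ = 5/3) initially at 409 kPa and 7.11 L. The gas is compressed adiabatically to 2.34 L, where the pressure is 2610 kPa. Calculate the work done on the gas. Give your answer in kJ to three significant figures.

Adiabatic: W = (P₁V₁ − P₂V₂)/(γ − 1) with γ = 5/3.
P₁V₁ = 2908 J, P₂V₂ = 6107 J.
W = (2908 − 6107) / 0.6667 = -4799 J.
Work on gas = −W_by = 4799 J.

W ≈ 4.80 kJ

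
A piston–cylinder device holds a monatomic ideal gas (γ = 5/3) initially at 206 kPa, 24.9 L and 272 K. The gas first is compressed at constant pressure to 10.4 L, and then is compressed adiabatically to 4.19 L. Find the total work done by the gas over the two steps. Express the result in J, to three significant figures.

Step 1 (isobaric): W = PΔV = (206 kPa)(10.4 − 24.9 L) = -2987 J.
After step 1: P = 206 kPa, V = 10.4 L, T = 113.6 K.
Step 2 (adiabatic): W = (P₁V₁ − P₂V₂)/(γ−1) = (2142 − 3927)/0.667 = -2678 J.
W_total = -2987 − 2678 = -5665 J.

W_total ≈ -5660 J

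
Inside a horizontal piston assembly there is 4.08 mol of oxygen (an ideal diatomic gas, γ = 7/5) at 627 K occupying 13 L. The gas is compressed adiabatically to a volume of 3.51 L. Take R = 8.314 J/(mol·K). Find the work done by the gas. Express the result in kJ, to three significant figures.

W ≈ -36.6 kJ

Adiabatic: TV^(γ−1) = const with γ = 7/5.
T₂ = T₁ (V₁/V₂)^(γ−1) = 627 × (13/3.51)^0.4 = 627 × 1.688 = 1059 K.
W_by = nCᵥ(T₁ − T₂) = (4.08)(20.79)(627 − 1059) = -36599 J.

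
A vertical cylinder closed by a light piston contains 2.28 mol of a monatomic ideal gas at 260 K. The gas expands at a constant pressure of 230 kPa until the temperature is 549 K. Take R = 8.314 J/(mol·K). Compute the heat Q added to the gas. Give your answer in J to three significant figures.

Isobaric: W = nRΔT = (2.28)(8.314)(289) = 5478 J.
ΔU = nCᵥΔT with Cᵥ = 3R/2: ΔU = (2.28)(12.47)(289) = 8217 J.
Q = ΔU + W = 8217 + 5478 = 13696 J.

Q ≈ 13700 J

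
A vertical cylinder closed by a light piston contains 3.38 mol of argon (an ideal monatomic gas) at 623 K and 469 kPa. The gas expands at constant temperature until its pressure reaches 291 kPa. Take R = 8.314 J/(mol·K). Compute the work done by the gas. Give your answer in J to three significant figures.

Isothermal process: W = nRT ln(V₂/V₁) = nRT ln(P₁/P₂).
W = (3.38)(8.314)(623) × ln(469/291)
  = 17507 × ln(1.612) = 17507 × 0.4773
W_by_gas = 8356 J.

W ≈ 8360 J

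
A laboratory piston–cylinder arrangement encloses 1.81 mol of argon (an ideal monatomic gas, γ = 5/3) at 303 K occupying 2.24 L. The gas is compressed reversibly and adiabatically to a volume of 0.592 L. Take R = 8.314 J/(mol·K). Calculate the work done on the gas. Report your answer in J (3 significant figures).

Adiabatic: TV^(γ−1) = const with γ = 5/3.
T₂ = T₁ (V₁/V₂)^(γ−1) = 303 × (2.24/0.592)^0.667 = 303 × 2.428 = 735.7 K.
W_by = nCᵥ(T₁ − T₂) = (1.81)(12.47)(303 − 735.7) = -9768 J.
Work on gas = −W_by = 9768 J.

W ≈ 9770 J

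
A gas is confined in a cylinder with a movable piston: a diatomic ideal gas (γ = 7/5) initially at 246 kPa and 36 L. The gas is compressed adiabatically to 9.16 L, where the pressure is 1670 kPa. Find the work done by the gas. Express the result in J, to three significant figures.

Adiabatic: W = (P₁V₁ − P₂V₂)/(γ − 1) with γ = 7/5.
P₁V₁ = 8856 J, P₂V₂ = 15297 J.
W = (8856 − 15297) / 0.4 = -16103 J.

W ≈ -16100 J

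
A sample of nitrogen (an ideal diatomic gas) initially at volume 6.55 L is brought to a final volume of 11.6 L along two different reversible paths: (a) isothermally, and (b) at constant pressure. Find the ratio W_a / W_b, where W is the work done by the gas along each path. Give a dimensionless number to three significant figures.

Path (a) isothermal: W = P₁V₁ ln(V₂/V₁) → W_a/(P₁V₁) = 0.5715.
Path (b) isobaric: W = P₁(V₂ − V₁) → W_b/(P₁V₁) = 0.771.
W_a / W_b = 0.5715 / 0.771 = 0.7413.

W_a / W_b ≈ 0.741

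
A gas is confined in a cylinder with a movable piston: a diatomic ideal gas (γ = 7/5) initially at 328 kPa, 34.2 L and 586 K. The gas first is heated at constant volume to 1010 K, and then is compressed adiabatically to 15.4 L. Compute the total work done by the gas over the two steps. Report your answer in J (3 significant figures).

W_total ≈ -18200 J

Step 1 (isochoric): W = 0 (constant volume).
After step 1: P = 565.3 kPa (V unchanged).
Step 2 (adiabatic): W = (P₁V₁ − P₂V₂)/(γ−1) = (19334 − 26603)/0.4 = -18172 J.
W_total = 0 − 18172 = -18172 J.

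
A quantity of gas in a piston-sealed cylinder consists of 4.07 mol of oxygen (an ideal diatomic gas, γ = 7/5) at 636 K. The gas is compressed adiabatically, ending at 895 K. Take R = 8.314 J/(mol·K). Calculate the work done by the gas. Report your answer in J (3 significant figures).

Adiabatic ⇒ Q = 0, so W_by = −ΔU = nCᵥ(T₁ − T₂).
Cᵥ = 5R/2 = 20.79 J/(mol·K).
W = (4.07)(20.79)(636 − 895) = -21910 J.

W ≈ -21900 J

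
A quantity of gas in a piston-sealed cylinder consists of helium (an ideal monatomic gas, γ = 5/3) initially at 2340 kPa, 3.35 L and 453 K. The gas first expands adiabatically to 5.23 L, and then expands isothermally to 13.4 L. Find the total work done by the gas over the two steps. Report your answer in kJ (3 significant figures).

Step 1 (adiabatic): W = (P₁V₁ − P₂V₂)/(γ−1) = (7839 − 5825)/0.667 = 3021 J.
After step 1: P = 1114 kPa, V = 5.23 L, T = 336.6 K.
Step 2 (isothermal): W = P₁V₁ ln(V₂/V₁) = (5825) ln(13.4/5.23) = 5480 J.
W_total = 3021 + 5480 = 8501 J.

W_total ≈ 8.50 kJ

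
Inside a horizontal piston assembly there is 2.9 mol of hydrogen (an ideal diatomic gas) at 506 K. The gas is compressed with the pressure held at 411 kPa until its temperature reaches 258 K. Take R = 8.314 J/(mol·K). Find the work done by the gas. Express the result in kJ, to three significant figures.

Isobaric: W = P ΔV = nR ΔT.
W = (2.9)(8.314)(258 − 506) = -5979 J.

W ≈ -5.98 kJ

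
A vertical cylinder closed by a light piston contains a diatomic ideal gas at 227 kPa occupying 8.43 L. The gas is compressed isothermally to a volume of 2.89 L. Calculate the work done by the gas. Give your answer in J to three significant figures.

W ≈ -2050 J

Isothermal: W = nRT ln(V₂/V₁) = P₁V₁ ln(V₂/V₁).
P₁V₁ = (227 kPa)(8.43 L) = 1914 J.
W = 1914 × ln(2.89/8.43) = 1914 × -1.071
W_by_gas = -2049 J.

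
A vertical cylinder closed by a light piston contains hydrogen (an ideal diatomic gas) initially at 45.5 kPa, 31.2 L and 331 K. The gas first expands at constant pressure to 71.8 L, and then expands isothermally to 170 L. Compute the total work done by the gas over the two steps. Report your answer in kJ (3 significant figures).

Step 1 (isobaric): W = PΔV = (45.5 kPa)(71.8 − 31.2 L) = 1847 J.
After step 1: P = 45.5 kPa, V = 71.8 L, T = 761.7 K.
Step 2 (isothermal): W = P₁V₁ ln(V₂/V₁) = (3267) ln(170/71.8) = 2816 J.
W_total = 1847 + 2816 = 4663 J.

W_total ≈ 4.66 kJ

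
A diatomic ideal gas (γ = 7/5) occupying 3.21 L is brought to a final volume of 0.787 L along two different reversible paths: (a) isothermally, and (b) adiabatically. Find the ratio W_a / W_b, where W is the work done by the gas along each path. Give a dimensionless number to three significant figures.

W_a / W_b ≈ 0.745

Path (a) isothermal: W = P₁V₁ ln(V₂/V₁) → W_a/(P₁V₁) = -1.406.
Path (b) adiabatic: W = P₁V₁(1 − (V₁/V₂)^(γ−1))/(γ−1) → W_b/(P₁V₁) = -1.887.
W_a / W_b = -1.406 / -1.887 = 0.7451.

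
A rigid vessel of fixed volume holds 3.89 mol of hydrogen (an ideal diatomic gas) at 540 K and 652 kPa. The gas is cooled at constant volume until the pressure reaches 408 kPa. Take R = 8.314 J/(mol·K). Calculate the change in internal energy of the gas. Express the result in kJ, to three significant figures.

Constant volume ⇒ W = 0, so Q = ΔU = nCᵥΔT with Cᵥ = 5R/2 = 20.79 J/(mol·K).
At constant V, T₂/T₁ = P₂/P₁ ⇒ ΔT = T₁(P₂/P₁ − 1) = 540·(408/652 − 1) = -202.1 K.
ΔU = (3.89)(20.79)(-202.1) = -16339 J.

ΔU ≈ -16.3 kJ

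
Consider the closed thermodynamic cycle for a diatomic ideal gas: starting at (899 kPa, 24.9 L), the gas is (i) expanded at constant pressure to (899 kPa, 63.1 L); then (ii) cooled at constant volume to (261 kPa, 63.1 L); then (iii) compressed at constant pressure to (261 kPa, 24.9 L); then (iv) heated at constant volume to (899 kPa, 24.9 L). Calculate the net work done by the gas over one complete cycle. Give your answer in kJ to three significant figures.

Constant-volume legs do no work.
W(i) = (899)(63.1 − 24.9) = 34342 J; W(iii) = (261)(24.9 − 63.1) = -9970 J.
W_net = 34342 − 9970 = 24372 J (the clockwise enclosed area).

W_net ≈ 24.4 kJ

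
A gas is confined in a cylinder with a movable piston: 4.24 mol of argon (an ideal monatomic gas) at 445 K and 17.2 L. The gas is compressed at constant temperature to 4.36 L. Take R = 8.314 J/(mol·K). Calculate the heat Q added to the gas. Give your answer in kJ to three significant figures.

Q ≈ -21.5 kJ

Isothermal ⇒ ΔU = 0, so Q = W = nRT ln(V₂/V₁).
Q = (4.24)(8.314)(445) ln(4.36/17.2) = 15687 × -1.372 = -21529 J.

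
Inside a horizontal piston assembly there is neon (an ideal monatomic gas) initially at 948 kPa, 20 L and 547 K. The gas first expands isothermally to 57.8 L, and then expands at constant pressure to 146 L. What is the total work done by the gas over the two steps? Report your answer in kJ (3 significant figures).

W_total ≈ 49.1 kJ

Step 1 (isothermal): W = P₁V₁ ln(V₂/V₁) = (18960) ln(57.8/20) = 20121 J.
After step 1: P = 328 kPa, V = 57.8 L, T = 547 K.
Step 2 (isobaric): W = PΔV = (328 kPa)(146 − 57.8 L) = 28932 J.
W_total = 20121 + 28932 = 49053 J.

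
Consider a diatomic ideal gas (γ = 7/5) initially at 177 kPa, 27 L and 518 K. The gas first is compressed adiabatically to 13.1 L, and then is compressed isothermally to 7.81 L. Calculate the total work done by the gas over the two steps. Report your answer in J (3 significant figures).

Step 1 (adiabatic): W = (P₁V₁ − P₂V₂)/(γ−1) = (4779 − 6382)/0.4 = -4008 J.
After step 1: P = 487.2 kPa, V = 13.1 L, T = 691.8 K.
Step 2 (isothermal): W = P₁V₁ ln(V₂/V₁) = (6382) ln(7.81/13.1) = -3301 J.
W_total = -4008 − 3301 = -7309 J.

W_total ≈ -7310 J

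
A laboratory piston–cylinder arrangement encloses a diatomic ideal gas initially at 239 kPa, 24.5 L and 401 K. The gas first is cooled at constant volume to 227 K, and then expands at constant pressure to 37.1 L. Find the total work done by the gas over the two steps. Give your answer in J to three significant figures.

W_total ≈ 1700 J

Step 1 (isochoric): W = 0 (constant volume).
After step 1: P = 135.3 kPa (V unchanged).
Step 2 (isobaric): W = PΔV = (135.3 kPa)(37.1 − 24.5 L) = 1705 J.
W_total = 0 + 1705 = 1705 J.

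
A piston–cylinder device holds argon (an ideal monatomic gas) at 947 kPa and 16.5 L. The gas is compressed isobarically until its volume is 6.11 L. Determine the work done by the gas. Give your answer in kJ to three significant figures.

W ≈ -9.84 kJ

Isobaric: W = P ΔV.
W = (947 kPa)(6.11 − 16.5 L) = (947)(-10.39) = -9839 J.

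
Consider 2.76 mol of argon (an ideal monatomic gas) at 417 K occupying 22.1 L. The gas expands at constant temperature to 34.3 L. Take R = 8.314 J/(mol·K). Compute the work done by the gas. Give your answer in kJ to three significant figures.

Isothermal: W = nRT ln(V₂/V₁).
W = (2.76)(8.314)(417) × ln(34.3/22.1)
  = 9569 × 0.4396
W_by_gas = 4206 J.

W ≈ 4.21 kJ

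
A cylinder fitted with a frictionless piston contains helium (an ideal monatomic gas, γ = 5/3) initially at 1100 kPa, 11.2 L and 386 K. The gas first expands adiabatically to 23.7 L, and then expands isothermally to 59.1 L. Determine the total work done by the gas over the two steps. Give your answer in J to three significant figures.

Step 1 (adiabatic): W = (P₁V₁ − P₂V₂)/(γ−1) = (12320 − 7475)/0.667 = 7268 J.
After step 1: P = 315.4 kPa, V = 23.7 L, T = 234.2 K.
Step 2 (isothermal): W = P₁V₁ ln(V₂/V₁) = (7475) ln(59.1/23.7) = 6830 J.
W_total = 7268 + 6830 = 14098 J.

W_total ≈ 14100 J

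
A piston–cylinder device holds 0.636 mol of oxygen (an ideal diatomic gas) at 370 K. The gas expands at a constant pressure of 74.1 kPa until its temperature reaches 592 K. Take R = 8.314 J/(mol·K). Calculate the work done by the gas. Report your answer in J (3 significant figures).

Isobaric: W = P ΔV = nR ΔT.
W = (0.636)(8.314)(592 − 370) = 1174 J.

W ≈ 1170 J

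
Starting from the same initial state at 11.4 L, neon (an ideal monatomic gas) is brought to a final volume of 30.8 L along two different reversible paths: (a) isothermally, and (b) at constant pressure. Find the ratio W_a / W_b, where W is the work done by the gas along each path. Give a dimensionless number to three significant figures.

Path (a) isothermal: W = P₁V₁ ln(V₂/V₁) → W_a/(P₁V₁) = 0.9939.
Path (b) isobaric: W = P₁(V₂ − V₁) → W_b/(P₁V₁) = 1.702.
W_a / W_b = 0.9939 / 1.702 = 0.584.

W_a / W_b ≈ 0.584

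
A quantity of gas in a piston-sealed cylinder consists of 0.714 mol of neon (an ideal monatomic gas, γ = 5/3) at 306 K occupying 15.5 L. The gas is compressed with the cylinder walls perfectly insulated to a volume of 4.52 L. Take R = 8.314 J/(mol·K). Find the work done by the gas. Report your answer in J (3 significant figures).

Adiabatic: TV^(γ−1) = const with γ = 5/3.
T₂ = T₁ (V₁/V₂)^(γ−1) = 306 × (15.5/4.52)^0.667 = 306 × 2.274 = 695.9 K.
W_by = nCᵥ(T₁ − T₂) = (0.714)(12.47)(306 − 695.9) = -3471 J.

W ≈ -3470 J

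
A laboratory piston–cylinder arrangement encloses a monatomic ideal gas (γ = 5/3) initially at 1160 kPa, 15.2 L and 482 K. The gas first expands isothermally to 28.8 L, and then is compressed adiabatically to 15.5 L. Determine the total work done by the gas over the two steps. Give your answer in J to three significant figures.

Step 1 (isothermal): W = P₁V₁ ln(V₂/V₁) = (17632) ln(28.8/15.2) = 11268 J.
After step 1: P = 612.2 kPa, V = 28.8 L, T = 482 K.
Step 2 (adiabatic): W = (P₁V₁ − P₂V₂)/(γ−1) = (17632 − 26649)/0.667 = -13525 J.
W_total = 11268 − 13525 = -2257 J.

W_total ≈ -2260 J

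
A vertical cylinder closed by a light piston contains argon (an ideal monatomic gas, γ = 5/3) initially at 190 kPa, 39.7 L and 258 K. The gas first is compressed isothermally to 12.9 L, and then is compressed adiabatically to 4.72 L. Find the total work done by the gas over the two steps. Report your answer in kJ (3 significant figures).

Step 1 (isothermal): W = P₁V₁ ln(V₂/V₁) = (7543) ln(12.9/39.7) = -8479 J.
After step 1: P = 584.7 kPa, V = 12.9 L, T = 258 K.
Step 2 (adiabatic): W = (P₁V₁ − P₂V₂)/(γ−1) = (7543 − 14745)/0.667 = -10803 J.
W_total = -8479 − 10803 = -19282 J.

W_total ≈ -19.3 kJ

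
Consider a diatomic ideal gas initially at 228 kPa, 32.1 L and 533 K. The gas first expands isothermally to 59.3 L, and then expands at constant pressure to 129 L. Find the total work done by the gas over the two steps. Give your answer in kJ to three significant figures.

W_total ≈ 13.1 kJ

Step 1 (isothermal): W = P₁V₁ ln(V₂/V₁) = (7319) ln(59.3/32.1) = 4492 J.
After step 1: P = 123.4 kPa, V = 59.3 L, T = 533 K.
Step 2 (isobaric): W = PΔV = (123.4 kPa)(129 − 59.3 L) = 8602 J.
W_total = 4492 + 8602 = 13094 J.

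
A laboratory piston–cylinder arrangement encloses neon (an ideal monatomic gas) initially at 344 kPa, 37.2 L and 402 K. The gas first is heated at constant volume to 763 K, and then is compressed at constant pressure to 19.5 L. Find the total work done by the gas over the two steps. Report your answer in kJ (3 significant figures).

W_total ≈ -11.6 kJ

Step 1 (isochoric): W = 0 (constant volume).
After step 1: P = 652.9 kPa (V unchanged).
Step 2 (isobaric): W = PΔV = (652.9 kPa)(19.5 − 37.2 L) = -11557 J.
W_total = 0 − 11557 = -11557 J.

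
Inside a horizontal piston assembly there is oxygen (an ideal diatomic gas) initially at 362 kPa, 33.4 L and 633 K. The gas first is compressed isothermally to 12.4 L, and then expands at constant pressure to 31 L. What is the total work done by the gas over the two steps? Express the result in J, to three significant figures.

Step 1 (isothermal): W = P₁V₁ ln(V₂/V₁) = (12091) ln(12.4/33.4) = -11980 J.
After step 1: P = 975.1 kPa, V = 12.4 L, T = 633 K.
Step 2 (isobaric): W = PΔV = (975.1 kPa)(31 − 12.4 L) = 18136 J.
W_total = -11980 + 18136 = 6156 J.

W_total ≈ 6160 J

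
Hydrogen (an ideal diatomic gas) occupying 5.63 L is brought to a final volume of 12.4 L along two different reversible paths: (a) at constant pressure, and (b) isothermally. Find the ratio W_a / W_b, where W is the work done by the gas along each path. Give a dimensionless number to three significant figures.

Path (a) isobaric: W = P₁(V₂ − V₁) → W_a/(P₁V₁) = 1.202.
Path (b) isothermal: W = P₁V₁ ln(V₂/V₁) → W_b/(P₁V₁) = 0.7896.
W_a / W_b = 1.202 / 0.7896 = 1.523.

W_a / W_b ≈ 1.52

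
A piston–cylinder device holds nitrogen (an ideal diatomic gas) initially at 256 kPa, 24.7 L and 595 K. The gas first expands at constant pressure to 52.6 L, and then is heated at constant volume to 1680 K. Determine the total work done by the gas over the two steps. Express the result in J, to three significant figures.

Step 1 (isobaric): W = PΔV = (256 kPa)(52.6 − 24.7 L) = 7142 J.
Step 2 (isochoric): W = 0 (constant volume).
W_total = 7142 + 0 = 7142 J.

W_total ≈ 7140 J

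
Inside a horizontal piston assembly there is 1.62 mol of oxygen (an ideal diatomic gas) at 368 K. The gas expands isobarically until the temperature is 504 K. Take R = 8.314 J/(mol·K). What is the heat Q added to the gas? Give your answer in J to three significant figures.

Q ≈ 6410 J

Isobaric: W = nRΔT = (1.62)(8.314)(136) = 1832 J.
ΔU = nCᵥΔT with Cᵥ = 5R/2: ΔU = (1.62)(20.79)(136) = 4579 J.
Q = ΔU + W = 4579 + 1832 = 6411 J.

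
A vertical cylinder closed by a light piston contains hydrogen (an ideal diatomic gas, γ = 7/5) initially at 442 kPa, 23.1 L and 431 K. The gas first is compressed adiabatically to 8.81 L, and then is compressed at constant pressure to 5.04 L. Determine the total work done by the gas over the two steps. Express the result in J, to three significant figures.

Step 1 (adiabatic): W = (P₁V₁ − P₂V₂)/(γ−1) = (10210 − 15014)/0.4 = -12009 J.
After step 1: P = 1704 kPa, V = 8.81 L, T = 633.8 K.
Step 2 (isobaric): W = PΔV = (1704 kPa)(5.04 − 8.81 L) = -6425 J.
W_total = -12009 − 6425 = -18434 J.

W_total ≈ -18400 J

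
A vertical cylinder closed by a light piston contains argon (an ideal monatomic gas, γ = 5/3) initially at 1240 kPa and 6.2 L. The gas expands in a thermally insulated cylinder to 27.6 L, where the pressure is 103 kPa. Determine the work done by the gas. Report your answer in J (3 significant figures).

Adiabatic: W = (P₁V₁ − P₂V₂)/(γ − 1) with γ = 5/3.
P₁V₁ = 7688 J, P₂V₂ = 2843 J.
W = (7688 − 2843) / 0.6667 = 7268 J.

W ≈ 7270 J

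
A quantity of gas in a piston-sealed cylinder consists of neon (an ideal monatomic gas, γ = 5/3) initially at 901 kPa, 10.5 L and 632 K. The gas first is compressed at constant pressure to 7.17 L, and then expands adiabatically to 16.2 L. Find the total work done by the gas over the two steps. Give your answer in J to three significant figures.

W_total ≈ 1060 J

Step 1 (isobaric): W = PΔV = (901 kPa)(7.17 − 10.5 L) = -3000 J.
After step 1: P = 901 kPa, V = 7.17 L, T = 431.6 K.
Step 2 (adiabatic): W = (P₁V₁ − P₂V₂)/(γ−1) = (6460 − 3752)/0.667 = 4062 J.
W_total = -3000 + 4062 = 1062 J.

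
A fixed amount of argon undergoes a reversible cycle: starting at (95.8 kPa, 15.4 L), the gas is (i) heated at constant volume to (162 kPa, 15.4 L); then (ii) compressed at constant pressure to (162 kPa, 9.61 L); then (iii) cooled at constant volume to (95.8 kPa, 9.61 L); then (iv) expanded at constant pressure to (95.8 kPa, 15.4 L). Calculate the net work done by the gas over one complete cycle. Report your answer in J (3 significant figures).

W_net ≈ -383 J

Constant-volume legs do no work.
W(ii) = (162)(9.61 − 15.4) = -938 J; W(iv) = (95.8)(15.4 − 9.61) = 554.7 J.
W_net = -938 + 554.7 = -383.3 J (the counter-clockwise enclosed area).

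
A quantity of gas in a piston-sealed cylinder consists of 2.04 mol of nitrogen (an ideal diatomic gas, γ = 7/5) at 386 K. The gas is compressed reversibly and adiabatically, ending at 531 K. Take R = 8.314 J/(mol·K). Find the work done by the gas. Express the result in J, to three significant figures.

W ≈ -6150 J

Adiabatic ⇒ Q = 0, so W_by = −ΔU = nCᵥ(T₁ − T₂).
Cᵥ = 5R/2 = 20.79 J/(mol·K).
W = (2.04)(20.79)(386 − 531) = -6148 J.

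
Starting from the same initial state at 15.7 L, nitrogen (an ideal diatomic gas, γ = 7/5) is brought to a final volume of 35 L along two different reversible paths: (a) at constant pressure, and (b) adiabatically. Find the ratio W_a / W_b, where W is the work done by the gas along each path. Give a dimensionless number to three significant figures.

W_a / W_b ≈ 1.79

Path (a) isobaric: W = P₁(V₂ − V₁) → W_a/(P₁V₁) = 1.229.
Path (b) adiabatic: W = P₁V₁(1 − (V₁/V₂)^(γ−1))/(γ−1) → W_b/(P₁V₁) = 0.6859.
W_a / W_b = 1.229 / 0.6859 = 1.792.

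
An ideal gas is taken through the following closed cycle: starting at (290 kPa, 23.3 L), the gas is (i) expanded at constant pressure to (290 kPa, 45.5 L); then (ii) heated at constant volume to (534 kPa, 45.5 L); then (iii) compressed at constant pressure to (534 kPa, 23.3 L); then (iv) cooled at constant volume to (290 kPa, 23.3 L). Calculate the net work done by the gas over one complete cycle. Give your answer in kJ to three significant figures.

Constant-volume legs do no work.
W(i) = (290)(45.5 − 23.3) = 6438 J; W(iii) = (534)(23.3 − 45.5) = -11855 J.
W_net = 6438 − 11855 = -5417 J (the counter-clockwise enclosed area).

W_net ≈ -5.42 kJ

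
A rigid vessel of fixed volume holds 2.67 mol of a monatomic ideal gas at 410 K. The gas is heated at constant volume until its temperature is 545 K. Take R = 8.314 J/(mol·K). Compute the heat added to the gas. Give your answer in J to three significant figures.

Constant volume ⇒ W = 0, so Q = ΔU = nCᵥΔT with Cᵥ = 3R/2 = 12.47 J/(mol·K).
ΔU = (2.67)(12.47)(545 − 410) = 4495 J.

Q ≈ 4500 J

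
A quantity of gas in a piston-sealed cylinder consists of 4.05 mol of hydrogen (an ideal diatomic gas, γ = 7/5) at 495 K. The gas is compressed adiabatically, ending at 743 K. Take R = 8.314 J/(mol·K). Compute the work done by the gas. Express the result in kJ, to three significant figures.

Adiabatic ⇒ Q = 0, so W_by = −ΔU = nCᵥ(T₁ − T₂).
Cᵥ = 5R/2 = 20.79 J/(mol·K).
W = (4.05)(20.79)(495 − 743) = -20876 J.

W ≈ -20.9 kJ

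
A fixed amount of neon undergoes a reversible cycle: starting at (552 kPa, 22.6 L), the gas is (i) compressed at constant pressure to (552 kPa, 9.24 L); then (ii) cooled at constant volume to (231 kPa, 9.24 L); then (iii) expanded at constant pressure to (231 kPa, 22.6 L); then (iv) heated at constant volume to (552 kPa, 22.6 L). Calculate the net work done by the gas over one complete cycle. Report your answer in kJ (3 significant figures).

W_net ≈ -4.29 kJ

Constant-volume legs do no work.
W(i) = (552)(9.24 − 22.6) = -7375 J; W(iii) = (231)(22.6 − 9.24) = 3086 J.
W_net = -7375 + 3086 = -4289 J (the counter-clockwise enclosed area).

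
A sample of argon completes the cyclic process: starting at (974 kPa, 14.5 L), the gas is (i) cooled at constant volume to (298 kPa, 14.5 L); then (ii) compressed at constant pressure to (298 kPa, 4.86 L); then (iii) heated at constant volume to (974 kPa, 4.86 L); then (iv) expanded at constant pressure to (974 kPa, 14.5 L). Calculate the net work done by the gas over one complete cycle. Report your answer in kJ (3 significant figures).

W_net ≈ 6.52 kJ

Constant-volume legs do no work.
W(ii) = (298)(4.86 − 14.5) = -2873 J; W(iv) = (974)(14.5 − 4.86) = 9389 J.
W_net = -2873 + 9389 = 6517 J (the clockwise enclosed area).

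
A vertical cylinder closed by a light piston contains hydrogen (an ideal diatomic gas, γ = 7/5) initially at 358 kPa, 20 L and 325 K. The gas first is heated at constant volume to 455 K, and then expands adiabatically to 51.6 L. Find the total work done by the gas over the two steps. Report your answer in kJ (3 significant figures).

Step 1 (isochoric): W = 0 (constant volume).
After step 1: P = 501.2 kPa (V unchanged).
Step 2 (adiabatic): W = (P₁V₁ − P₂V₂)/(γ−1) = (10024 − 6861)/0.4 = 7907 J.
W_total = 0 + 7907 = 7907 J.

W_total ≈ 7.91 kJ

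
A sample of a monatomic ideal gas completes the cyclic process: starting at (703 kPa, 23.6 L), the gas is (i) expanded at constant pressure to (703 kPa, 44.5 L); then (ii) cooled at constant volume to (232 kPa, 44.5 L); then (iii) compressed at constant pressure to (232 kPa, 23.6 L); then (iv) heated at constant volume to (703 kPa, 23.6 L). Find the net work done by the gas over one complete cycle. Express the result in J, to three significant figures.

Constant-volume legs do no work.
W(i) = (703)(44.5 − 23.6) = 14693 J; W(iii) = (232)(23.6 − 44.5) = -4849 J.
W_net = 14693 − 4849 = 9844 J (the clockwise enclosed area).

W_net ≈ 9840 J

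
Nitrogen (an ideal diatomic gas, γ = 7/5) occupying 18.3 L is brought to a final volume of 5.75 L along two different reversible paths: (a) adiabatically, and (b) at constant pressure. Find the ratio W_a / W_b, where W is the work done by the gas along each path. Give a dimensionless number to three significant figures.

W_a / W_b ≈ 2.15

Path (a) adiabatic: W = P₁V₁(1 − (V₁/V₂)^(γ−1))/(γ−1) → W_a/(P₁V₁) = -1.472.
Path (b) isobaric: W = P₁(V₂ − V₁) → W_b/(P₁V₁) = -0.6858.
W_a / W_b = -1.472 / -0.6858 = 2.147.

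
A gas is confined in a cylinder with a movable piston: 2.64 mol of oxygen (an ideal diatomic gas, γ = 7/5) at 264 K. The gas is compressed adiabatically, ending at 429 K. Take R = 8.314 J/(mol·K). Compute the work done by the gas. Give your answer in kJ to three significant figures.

W ≈ -9.05 kJ

Adiabatic ⇒ Q = 0, so W_by = −ΔU = nCᵥ(T₁ − T₂).
Cᵥ = 5R/2 = 20.79 J/(mol·K).
W = (2.64)(20.79)(264 − 429) = -9054 J.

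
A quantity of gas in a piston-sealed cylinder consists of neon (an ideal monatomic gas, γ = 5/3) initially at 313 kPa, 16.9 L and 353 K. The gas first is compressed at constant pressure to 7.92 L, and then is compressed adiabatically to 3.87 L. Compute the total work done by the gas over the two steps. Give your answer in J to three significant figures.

Step 1 (isobaric): W = PΔV = (313 kPa)(7.92 − 16.9 L) = -2811 J.
After step 1: P = 313 kPa, V = 7.92 L, T = 165.4 K.
Step 2 (adiabatic): W = (P₁V₁ − P₂V₂)/(γ−1) = (2479 − 3996)/0.667 = -2275 J.
W_total = -2811 − 2275 = -5086 J.

W_total ≈ -5090 J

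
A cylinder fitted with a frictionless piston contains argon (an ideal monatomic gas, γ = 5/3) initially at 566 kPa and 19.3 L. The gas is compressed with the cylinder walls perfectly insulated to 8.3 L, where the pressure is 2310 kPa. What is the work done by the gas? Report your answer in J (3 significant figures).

W ≈ -12400 J

Adiabatic: W = (P₁V₁ − P₂V₂)/(γ − 1) with γ = 5/3.
P₁V₁ = 10924 J, P₂V₂ = 19173 J.
W = (10924 − 19173) / 0.6667 = -12374 J.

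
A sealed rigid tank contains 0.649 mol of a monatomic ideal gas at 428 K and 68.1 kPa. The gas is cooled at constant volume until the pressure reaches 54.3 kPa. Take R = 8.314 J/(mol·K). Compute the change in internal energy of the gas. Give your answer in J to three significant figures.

Constant volume ⇒ W = 0, so Q = ΔU = nCᵥΔT with Cᵥ = 3R/2 = 12.47 J/(mol·K).
At constant V, T₂/T₁ = P₂/P₁ ⇒ ΔT = T₁(P₂/P₁ − 1) = 428·(54.3/68.1 − 1) = -86.73 K.
ΔU = (0.649)(12.47)(-86.73) = -702 J.

ΔU ≈ -702 J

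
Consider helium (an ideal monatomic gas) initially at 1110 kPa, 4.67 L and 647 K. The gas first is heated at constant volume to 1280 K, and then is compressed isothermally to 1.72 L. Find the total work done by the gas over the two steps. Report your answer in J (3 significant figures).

Step 1 (isochoric): W = 0 (constant volume).
After step 1: P = 2196 kPa (V unchanged).
Step 2 (isothermal): W = P₁V₁ ln(V₂/V₁) = (10255) ln(1.72/4.67) = -10243 J.
W_total = 0 − 10243 = -10243 J.

W_total ≈ -10200 J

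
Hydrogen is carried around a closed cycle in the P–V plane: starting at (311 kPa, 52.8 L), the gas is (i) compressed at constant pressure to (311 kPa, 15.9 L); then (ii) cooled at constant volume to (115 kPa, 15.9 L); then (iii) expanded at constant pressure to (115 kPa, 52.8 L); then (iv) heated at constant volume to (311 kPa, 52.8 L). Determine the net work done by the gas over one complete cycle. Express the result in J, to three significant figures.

W_net ≈ -7230 J

Constant-volume legs do no work.
W(i) = (311)(15.9 − 52.8) = -11476 J; W(iii) = (115)(52.8 − 15.9) = 4244 J.
W_net = -11476 + 4244 = -7232 J (the counter-clockwise enclosed area).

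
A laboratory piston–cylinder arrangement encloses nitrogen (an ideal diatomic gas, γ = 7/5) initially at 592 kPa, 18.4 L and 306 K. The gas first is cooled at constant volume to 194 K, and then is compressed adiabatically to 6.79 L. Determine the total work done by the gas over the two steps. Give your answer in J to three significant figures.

W_total ≈ -8460 J

Step 1 (isochoric): W = 0 (constant volume).
After step 1: P = 375.3 kPa (V unchanged).
Step 2 (adiabatic): W = (P₁V₁ − P₂V₂)/(γ−1) = (6906 − 10290)/0.4 = -8459 J.
W_total = 0 − 8459 = -8459 J.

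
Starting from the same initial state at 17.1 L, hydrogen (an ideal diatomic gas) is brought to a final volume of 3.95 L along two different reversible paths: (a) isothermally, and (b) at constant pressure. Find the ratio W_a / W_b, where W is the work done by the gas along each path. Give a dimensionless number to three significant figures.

Path (a) isothermal: W = P₁V₁ ln(V₂/V₁) → W_a/(P₁V₁) = -1.465.
Path (b) isobaric: W = P₁(V₂ − V₁) → W_b/(P₁V₁) = -0.769.
W_a / W_b = -1.465 / -0.769 = 1.906.

W_a / W_b ≈ 1.91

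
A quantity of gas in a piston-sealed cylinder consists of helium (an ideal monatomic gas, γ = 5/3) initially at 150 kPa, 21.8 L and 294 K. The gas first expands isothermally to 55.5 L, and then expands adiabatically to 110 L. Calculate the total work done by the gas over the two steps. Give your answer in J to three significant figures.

Step 1 (isothermal): W = P₁V₁ ln(V₂/V₁) = (3270) ln(55.5/21.8) = 3056 J.
After step 1: P = 58.92 kPa, V = 55.5 L, T = 294 K.
Step 2 (adiabatic): W = (P₁V₁ − P₂V₂)/(γ−1) = (3270 − 2072)/0.667 = 1796 J.
W_total = 3056 + 1796 = 4852 J.

W_total ≈ 4850 J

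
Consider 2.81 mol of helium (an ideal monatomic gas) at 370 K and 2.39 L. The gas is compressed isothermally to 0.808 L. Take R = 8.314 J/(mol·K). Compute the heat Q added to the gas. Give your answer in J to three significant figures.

Isothermal ⇒ ΔU = 0, so Q = W = nRT ln(V₂/V₁).
Q = (2.81)(8.314)(370) ln(0.808/2.39) = 8644 × -1.084 = -9374 J.

Q ≈ -9370 J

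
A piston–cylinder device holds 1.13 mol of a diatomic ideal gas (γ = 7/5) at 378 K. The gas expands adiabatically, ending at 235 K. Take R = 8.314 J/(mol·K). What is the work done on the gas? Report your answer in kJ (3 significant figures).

Adiabatic ⇒ Q = 0, so W_by = −ΔU = nCᵥ(T₁ − T₂).
Cᵥ = 5R/2 = 20.79 J/(mol·K).
W = (1.13)(20.79)(378 − 235) = 3359 J.
Work on gas = −W_by = -3359 J.

W ≈ -3.36 kJ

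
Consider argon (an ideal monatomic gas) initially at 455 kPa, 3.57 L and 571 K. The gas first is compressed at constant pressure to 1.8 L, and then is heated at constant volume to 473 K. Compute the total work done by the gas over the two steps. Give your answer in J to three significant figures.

Step 1 (isobaric): W = PΔV = (455 kPa)(1.8 − 3.57 L) = -805.3 J.
Step 2 (isochoric): W = 0 (constant volume).
W_total = -805.3 + 0 = -805.3 J.

W_total ≈ -805 J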